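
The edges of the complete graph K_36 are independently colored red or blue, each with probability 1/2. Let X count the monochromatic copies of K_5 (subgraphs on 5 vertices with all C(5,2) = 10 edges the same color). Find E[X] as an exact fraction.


Let X = Σ_S X_S over the C(36, 5) = 376992 subsets S of size 5, where X_S = 1 if the K_5 on S is monochromatic.
For a fixed S, the K_5 on S has C(5, 2) = 10 edges. P[all 10 edges red] = (1/2)^10, and likewise for blue, so P[monochromatic] = 2·(1/2)^10 = 2^{1 − 10} = 1/512.
By linearity: E[X] = C(36, 5) · 2^{1 − 10} = 376992 · 1/512 = 11781/16.
Numerically: E[X] ≈ 736.3125.

E[X] = C(36,5)·2^(1−C(5,2)) = 11781/16 ≈ 736.3125.


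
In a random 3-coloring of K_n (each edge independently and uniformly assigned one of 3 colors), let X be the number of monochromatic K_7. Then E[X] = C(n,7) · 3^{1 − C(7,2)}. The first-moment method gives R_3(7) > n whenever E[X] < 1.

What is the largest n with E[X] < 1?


We need C(n, 7) · 3^{1 − 21} < 1, i.e. C(n, 7) < 3^{21 − 1} = 3486784401.
Check values of n near the boundary:
  n = 78: C(78, 7) = 2641902120; 2641902120 < 3486784401? YES
  n = 79: C(79, 7) = 2898753715; 2898753715 < 3486784401? YES
  n = 80: C(80, 7) = 3176716400; 3176716400 < 3486784401? YES
  n = 81: C(81, 7) = 3477216600; 3477216600 < 3486784401? YES
  n = 82: C(82, 7) = 3801756816; 3801756816 < 3486784401? NO
The largest n with C(n, 7) < 3486784401 is n = 81 (where E[X] = 42928600/43046721 ≈ 0.9973). Hence R_3(7) > 81, i.e. R_3(7) ≥ 82.

Largest n = 81; hence R_3(7) > 81.


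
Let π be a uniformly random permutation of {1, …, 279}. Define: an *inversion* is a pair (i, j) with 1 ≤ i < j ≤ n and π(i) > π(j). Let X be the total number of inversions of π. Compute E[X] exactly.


Write X = Σ X_I over the C(279, 2) = 38781 pairs i < j, with X_I the indicator of one inversion.
There are 38781 indicators.
For each fixed pair i < j, the values π(i) and π(j) are two distinct elements of {1, …, 279} in uniformly random order; by symmetry P[π(i) > π(j)] = 1/2.
By linearity: E[X] = 38781 · (1/2) = C(279, 2) · (1/2) = 38781/2 = 38781/2 ≈ 19390.50000.

E[X] = 38781/2 = 19390.50000.


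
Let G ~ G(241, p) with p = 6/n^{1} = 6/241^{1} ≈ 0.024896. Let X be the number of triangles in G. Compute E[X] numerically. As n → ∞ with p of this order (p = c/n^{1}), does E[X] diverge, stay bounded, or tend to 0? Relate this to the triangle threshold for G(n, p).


Number of potential triangles: C(241, 3) = 2303960.
Each occurs with probability p³ ≈ (0.024896)³ ≈ 1.5431304e-05.
By linearity: E[X] = C(241, 3)·p³ ≈ 2303960 · 1.5431304e-05 ≈ 35.55311.
Here α = 1, so p = 6/n is exactly at the triangle threshold p ~ 1/n. Asymptotically E[X] → c³/6 = 6³/6 = 36 ≈ 36.00000, a bounded constant. In this regime the triangle count is asymptotically Poisson(c³/6).

E[X] ≈ 35.55311; in regime p = Θ(1/n^{1}) E[X] stays bounded (at the triangle threshold p ~ 1/n).


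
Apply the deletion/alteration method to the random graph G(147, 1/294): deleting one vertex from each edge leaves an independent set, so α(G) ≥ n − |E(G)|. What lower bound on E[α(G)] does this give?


E[|E(G)|] = C(147, 2)·p = 10731 · (1/294) = 73/2.
E[α(G)] ≥ n − E[|E(G)|] = 147 − 73/2 = 221/2.
Numerically: ≈ 110.50000.
(This is only a lower bound; the true E[α(G)] may be larger.)

E[α(G)] ≥ 221/2 ≈ 110.50000.


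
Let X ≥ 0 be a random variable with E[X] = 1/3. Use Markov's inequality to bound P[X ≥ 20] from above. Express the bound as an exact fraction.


μ = E[X] = 1/3, a = 20.
Markov: P[X ≥ 20] ≤ μ/a = (1/3)/20 = 1/60.
Numerically: ≈ 0.016667.
(Since a = 20 > μ = 0.333333, the bound 1/60 is < 1 and informative.)

P[X ≥ 20] ≤ 1/60 ≈ 0.016667.


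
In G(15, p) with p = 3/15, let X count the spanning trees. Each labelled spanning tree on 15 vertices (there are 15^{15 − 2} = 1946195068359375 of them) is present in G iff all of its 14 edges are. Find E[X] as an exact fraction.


K_15 has 15^{15 − 2} = 1946195068359375 labelled spanning trees.
For each such spanning tree H, let X_H = 1 if all 14 edges of H are present in G. Then P[X_H = 1] = p^{14} = (1/5)^{14} = 1/6103515625.
By linearity of expectation: E[X] = Σ_H E[X_H] = 1946195068359375 · p^{14} = 1946195068359375 · 1/6103515625 = 1594323/5.
Numerically: E[X] ≈ 318865.

E[X] = 1946195068359375 · (1/5)^{14} = 1594323/5 ≈ 318865.


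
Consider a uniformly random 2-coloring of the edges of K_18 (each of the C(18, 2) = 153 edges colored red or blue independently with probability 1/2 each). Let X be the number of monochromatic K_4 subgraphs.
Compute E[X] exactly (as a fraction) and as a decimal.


Let X = Σ_S X_S over the C(18, 4) = 3060 subsets S of size 4, where X_S = 1 if the K_4 on S is monochromatic.
For a fixed S, the K_4 on S has C(4, 2) = 6 edges. P[all 6 edges red] = (1/2)^6, and likewise for blue, so P[monochromatic] = 2·(1/2)^6 = 2^{1 − 6} = 1/32.
By linearity of expectation: E[X] = C(18, 4) · 2^{1 − 6} = 3060 · 1/32 = 765/8.
Numerically: E[X] ≈ 95.62500.

E[X] = C(18,4)·2^(1−C(4,2)) = 765/8 ≈ 95.62500.


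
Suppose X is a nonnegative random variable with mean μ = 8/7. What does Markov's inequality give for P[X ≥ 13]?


μ = E[X] = 8/7, a = 13.
Markov: P[X ≥ 13] ≤ μ/a = (8/7)/13 = 8/91.
Numerically: ≈ 0.087912.
(Since a = 13 > μ = 1.142857, the bound 8/91 is < 1 and informative.)

P[X ≥ 13] ≤ 8/91 ≈ 0.087912.


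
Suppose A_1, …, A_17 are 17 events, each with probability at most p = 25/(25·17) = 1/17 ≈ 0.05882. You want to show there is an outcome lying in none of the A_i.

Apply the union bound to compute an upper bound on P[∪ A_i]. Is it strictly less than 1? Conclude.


Union bound: P[∪_{i=1}^{17} A_i] ≤ Σ_i P[A_i] ≤ 17·p = 17·(1/17) = 1.
Numerically: 1 ≈ 1.00000.
Is 1 < 1? NO.
Since the bound 1 is ≥ 1, the union bound is uninformative here; it does NOT by itself certify existence.

17·p = 1 ≈ 1.00000; existence NOT certified by the union bound.


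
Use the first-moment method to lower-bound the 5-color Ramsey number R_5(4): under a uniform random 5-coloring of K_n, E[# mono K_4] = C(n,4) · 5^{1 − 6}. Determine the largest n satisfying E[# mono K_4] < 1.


We need C(n, 4) · 5^{1 − 6} < 1, i.e. C(n, 4) < 5^{6 − 1} = 3125.
Check values of n near the boundary:
  n = 17: C(17, 4) = 2380; 2380 < 3125? YES
  n = 18: C(18, 4) = 3060; 3060 < 3125? YES
  n = 19: C(19, 4) = 3876; 3876 < 3125? NO
  n = 20: C(20, 4) = 4845; 4845 < 3125? NO
The largest n with C(n, 4) < 3125 is n = 18 (where E[X] = 612/625 ≈ 0.979). Hence R_5(4) > 18, i.e. R_5(4) ≥ 19.

Largest n = 18; hence R_5(4) > 18.


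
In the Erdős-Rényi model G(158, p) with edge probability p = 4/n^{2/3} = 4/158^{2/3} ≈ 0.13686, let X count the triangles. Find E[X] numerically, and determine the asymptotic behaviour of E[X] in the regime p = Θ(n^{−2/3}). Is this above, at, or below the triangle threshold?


Number of potential triangles: C(158, 3) = 644956.
Each occurs with probability p³ ≈ (0.13686)³ ≈ 2.5636917e-03.
By linearity: E[X] = C(158, 3)·p³ ≈ 644956 · 2.5636917e-03 ≈ 1653.46835.
Since α = 2/3 < 1, p = c/n^{2/3} ≫ 1/n is above the triangle threshold p ~ 1/n. Asymptotically E[X] ~ (c³/6)·n^{3(1−α)} = (4³/6)·n^{1} → ∞; triangles are abundant w.h.p.

E[X] ≈ 1653.46835; in regime p = Θ(1/n^{2/3}) E[X] diverges (above the triangle threshold p ~ 1/n).


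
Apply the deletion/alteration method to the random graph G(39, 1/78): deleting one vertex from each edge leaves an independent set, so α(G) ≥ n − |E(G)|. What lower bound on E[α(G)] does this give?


E[|E(G)|] = C(39, 2)·p = 741 · (1/78) = 19/2.
E[α(G)] ≥ n − E[|E(G)|] = 39 − 19/2 = 59/2.
Numerically: ≈ 29.50000.
(This is only a lower bound; the true E[α(G)] may be larger.)

E[α(G)] ≥ 59/2 ≈ 29.50000.


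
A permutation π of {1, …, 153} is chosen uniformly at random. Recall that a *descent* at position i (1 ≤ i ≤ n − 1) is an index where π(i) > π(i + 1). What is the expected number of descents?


Write X = Σ X_I over i = 1, …, 152, with X_I the indicator of one descent.
There are 152 indicators.
For each fixed i, the pair (π(i), π(i+1)) is a uniformly random ordered pair of distinct values from {1, …, 153}; by symmetry P[π(i) > π(i+1)] = 1/2.
By linearity: E[X] = 152 · (1/2) = (153 − 1) · (1/2) = 76 ≈ 76.0000.

E[X] = 76 = 76.0000.


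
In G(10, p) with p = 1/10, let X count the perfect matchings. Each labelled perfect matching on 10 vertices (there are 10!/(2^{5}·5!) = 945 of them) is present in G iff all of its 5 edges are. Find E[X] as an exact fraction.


K_10 has 10!/(2^{5}·5!) = 945 labelled perfect matchings.
For each such perfect matching H, let X_H = 1 if all 5 edges of H are present in G. Then P[X_H = 1] = p^{5} = (1/10)^{5} = 1/100000.
By linearity of expectation: E[X] = Σ_H E[X_H] = 945 · p^{5} = 945 · 1/100000 = 189/20000.
Numerically: E[X] ≈ 0.00945.

E[X] = 945 · (1/10)^{5} = 189/20000 ≈ 0.00945.


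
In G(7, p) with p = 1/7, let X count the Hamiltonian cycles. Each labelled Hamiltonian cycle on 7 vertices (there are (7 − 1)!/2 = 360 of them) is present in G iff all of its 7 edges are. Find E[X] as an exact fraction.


K_7 has (7 − 1)!/2 = 360 labelled Hamiltonian cycles.
For each such Hamiltonian cycle H, let X_H = 1 if all 7 edges of H are present in G. Then P[X_H = 1] = p^{7} = (1/7)^{7} = 1/823543.
By linearity of expectation: E[X] = Σ_H E[X_H] = 360 · p^{7} = 360 · 1/823543 = 360/823543.
Numerically: E[X] ≈ 0.0004371.

E[X] = 360 · (1/7)^{7} = 360/823543 ≈ 0.0004371.


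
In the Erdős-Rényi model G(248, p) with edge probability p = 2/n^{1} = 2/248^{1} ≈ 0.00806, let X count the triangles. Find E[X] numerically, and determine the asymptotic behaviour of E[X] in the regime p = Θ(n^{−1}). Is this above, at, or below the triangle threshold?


Number of potential triangles: C(248, 3) = 2511496.
Each occurs with probability p³ ≈ (0.00806)³ ≈ 5.24487e-07.
By linearity: E[X] = C(248, 3)·p³ ≈ 2511496 · 5.24487e-07 ≈ 1.317.
Here α = 1, so p = 2/n is exactly at the triangle threshold p ~ 1/n. Asymptotically E[X] → c³/6 = 2³/6 = 4/3 ≈ 1.333, a bounded constant. In this regime the triangle count is asymptotically Poisson(c³/6).

E[X] ≈ 1.317; in regime p = Θ(1/n^{1}) E[X] stays bounded (at the triangle threshold p ~ 1/n).


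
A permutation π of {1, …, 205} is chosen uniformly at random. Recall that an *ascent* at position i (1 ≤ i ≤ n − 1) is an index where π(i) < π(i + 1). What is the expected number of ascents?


Write X = Σ X_I over i = 1, …, 204, with X_I the indicator of one ascent.
There are 204 indicators.
For each fixed i, the pair (π(i), π(i+1)) is a uniformly random ordered pair of distinct values from {1, …, 205}; by symmetry P[π(i) < π(i+1)] = 1/2.
By linearity: E[X] = 204 · (1/2) = (205 − 1) · (1/2) = 102 ≈ 102.000000.

E[X] = 102 = 102.000000.


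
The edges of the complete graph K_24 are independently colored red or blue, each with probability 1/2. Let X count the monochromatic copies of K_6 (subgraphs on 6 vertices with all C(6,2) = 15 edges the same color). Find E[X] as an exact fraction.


Let X = Σ_S X_S over the C(24, 6) = 134596 subsets S of size 6, where X_S = 1 if the K_6 on S is monochromatic.
For a fixed S, the K_6 on S has C(6, 2) = 15 edges. P[all 15 edges red] = (1/2)^15, and likewise for blue, so P[monochromatic] = 2·(1/2)^15 = 2^{1 − 15} = 1/16384.
Summing: E[X] = C(24, 6) · 2^{1 − 15} = 134596 · 1/16384 = 33649/4096.
Numerically: E[X] ≈ 8.2151.

E[X] = C(24,6)·2^(1−C(6,2)) = 33649/4096 ≈ 8.2151.


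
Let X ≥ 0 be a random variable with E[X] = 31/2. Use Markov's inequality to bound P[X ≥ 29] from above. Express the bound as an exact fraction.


μ = E[X] = 31/2, a = 29.
Markov: P[X ≥ 29] ≤ μ/a = (31/2)/29 = 31/58.
Numerically: ≈ 0.53448.
(Since a = 29 > μ = 15.50000, the bound 31/58 is < 1 and informative.)

P[X ≥ 29] ≤ 31/58 ≈ 0.53448.


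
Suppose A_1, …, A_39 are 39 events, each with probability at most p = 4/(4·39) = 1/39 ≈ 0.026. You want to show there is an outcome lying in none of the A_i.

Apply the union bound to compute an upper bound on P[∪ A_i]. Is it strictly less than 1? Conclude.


Union bound: P[∪_{i=1}^{39} A_i] ≤ Σ_i P[A_i] ≤ 39·p = 39·(1/39) = 1.
Numerically: 1 ≈ 1.000.
Is 1 < 1? NO.
Since the bound 1 is ≥ 1, the union bound is uninformative here; it does NOT by itself certify existence.

39·p = 1 ≈ 1.000; existence NOT certified by the union bound.


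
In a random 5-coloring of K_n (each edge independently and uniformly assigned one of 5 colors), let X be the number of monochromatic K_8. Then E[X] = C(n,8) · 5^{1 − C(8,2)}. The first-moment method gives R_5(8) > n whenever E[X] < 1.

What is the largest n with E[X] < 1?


We need C(n, 8) · 5^{1 − 28} < 1, i.e. C(n, 8) < 5^{28 − 1} = 7450580596923828125.
Check values of n near the boundary:
  n = 861: C(861, 8) = 7250034996615275865; 7250034996615275865 < 7450580596923828125? YES
  n = 862: C(862, 8) = 7317951015318931845; 7317951015318931845 < 7450580596923828125? YES
  n = 863: C(863, 8) = 7386423071602617757; 7386423071602617757 < 7450580596923828125? YES
  n = 864: C(864, 8) = 7455455062926006708; 7455455062926006708 < 7450580596923828125? NO
  n = 865: C(865, 8) = 7525050909487743060; 7525050909487743060 < 7450580596923828125? NO
  n = 866: C(866, 8) = 7595214554331451620; 7595214554331451620 < 7450580596923828125? NO
The largest n with C(n, 8) < 7450580596923828125 is n = 863 (where E[X] = 7386423071602617757/7450580596923828125 ≈ 0.991389). Hence R_5(8) > 863, i.e. R_5(8) ≥ 864.

Largest n = 863; hence R_5(8) > 863.


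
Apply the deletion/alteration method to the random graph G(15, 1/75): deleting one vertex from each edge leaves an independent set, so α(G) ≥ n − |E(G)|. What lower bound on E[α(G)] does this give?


E[|E(G)|] = C(15, 2)·p = 105 · (1/75) = 7/5.
E[α(G)] ≥ n − E[|E(G)|] = 15 − 7/5 = 68/5.
Numerically: ≈ 13.6000.
(This is only a lower bound; the true E[α(G)] may be larger.)

E[α(G)] ≥ 68/5 ≈ 13.6000.


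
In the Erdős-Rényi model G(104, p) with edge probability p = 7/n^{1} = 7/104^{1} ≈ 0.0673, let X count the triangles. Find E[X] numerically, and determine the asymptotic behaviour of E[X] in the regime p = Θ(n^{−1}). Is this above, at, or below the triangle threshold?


Number of potential triangles: C(104, 3) = 182104.
Each occurs with probability p³ ≈ (0.0673)³ ≈ 3.04926e-04.
By linearity: E[X] = C(104, 3)·p³ ≈ 182104 · 3.04926e-04 ≈ 55.528.
Here α = 1, so p = 7/n is exactly at the triangle threshold p ~ 1/n. Asymptotically E[X] → c³/6 = 7³/6 = 343/6 ≈ 57.167, a bounded constant. In this regime the triangle count is asymptotically Poisson(c³/6).

E[X] ≈ 55.528; in regime p = Θ(1/n^{1}) E[X] stays bounded (at the triangle threshold p ~ 1/n).


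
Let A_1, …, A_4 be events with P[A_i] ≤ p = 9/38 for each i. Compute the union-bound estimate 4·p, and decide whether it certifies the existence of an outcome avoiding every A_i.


Union bound: P[∪_{i=1}^{4} A_i] ≤ Σ_i P[A_i] ≤ 4·p = 4·(9/38) = 18/19.
Numerically: 18/19 ≈ 0.94737.
Is 18/19 < 1? YES.
Since P[∪ A_i] ≤ 18/19 < 1, the complement has P[∩ A_i^c] ≥ 1 − 18/19 = 1/19 > 0, so some outcome avoids every A_i.

4·p = 18/19 ≈ 0.94737; existence CERTIFIED by the union bound.


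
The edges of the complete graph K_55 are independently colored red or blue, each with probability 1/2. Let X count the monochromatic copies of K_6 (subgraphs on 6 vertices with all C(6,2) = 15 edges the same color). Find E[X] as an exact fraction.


Let X = Σ_S X_S over the C(55, 6) = 28989675 subsets S of size 6, where X_S = 1 if the K_6 on S is monochromatic.
For a fixed S, the K_6 on S has C(6, 2) = 15 edges. P[all 15 edges red] = (1/2)^15, and likewise for blue, so P[monochromatic] = 2·(1/2)^15 = 2^{1 − 15} = 1/16384.
By linearity: E[X] = C(55, 6) · 2^{1 − 15} = 28989675 · 1/16384 = 28989675/16384.
Numerically: E[X] ≈ 1769.3893.

E[X] = C(55,6)·2^(1−C(6,2)) = 28989675/16384 ≈ 1769.3893.


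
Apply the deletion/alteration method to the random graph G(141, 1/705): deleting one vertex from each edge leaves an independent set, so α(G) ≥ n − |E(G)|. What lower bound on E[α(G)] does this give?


E[|E(G)|] = C(141, 2)·p = 9870 · (1/705) = 14.
E[α(G)] ≥ n − E[|E(G)|] = 141 − 14 = 127.
Numerically: ≈ 127.0000.
(This is only a lower bound; the true E[α(G)] may be larger.)

E[α(G)] ≥ 127 ≈ 127.0000.


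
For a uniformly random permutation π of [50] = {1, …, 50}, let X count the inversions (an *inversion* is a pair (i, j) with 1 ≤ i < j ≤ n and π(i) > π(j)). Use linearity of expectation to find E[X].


Write X = Σ X_I over the C(50, 2) = 1225 pairs i < j, with X_I the indicator of one inversion.
There are 1225 indicators.
For each fixed pair i < j, the values π(i) and π(j) are two distinct elements of {1, …, 50} in uniformly random order; by symmetry P[π(i) > π(j)] = 1/2.
By linearity: E[X] = 1225 · (1/2) = C(50, 2) · (1/2) = 1225/2 = 1225/2 ≈ 612.50000.

E[X] = 1225/2 = 612.50000.


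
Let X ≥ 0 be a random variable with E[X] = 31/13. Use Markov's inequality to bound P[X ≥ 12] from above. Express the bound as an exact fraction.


μ = E[X] = 31/13, a = 12.
Markov: P[X ≥ 12] ≤ μ/a = (31/13)/12 = 31/156.
Numerically: ≈ 0.19872.
(Since a = 12 > μ = 2.38462, the bound 31/156 is < 1 and informative.)

P[X ≥ 12] ≤ 31/156 ≈ 0.19872.


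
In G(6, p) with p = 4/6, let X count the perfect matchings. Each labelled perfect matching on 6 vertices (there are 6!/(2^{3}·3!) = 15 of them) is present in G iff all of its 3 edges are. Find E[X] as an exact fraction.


K_6 has 6!/(2^{3}·3!) = 15 labelled perfect matchings.
For each such perfect matching H, let X_H = 1 if all 3 edges of H are present in G. Then P[X_H = 1] = p^{3} = (2/3)^{3} = 8/27.
Summing the indicators: E[X] = Σ_H E[X_H] = 15 · p^{3} = 15 · 8/27 = 40/9.
Numerically: E[X] ≈ 4.44444.

E[X] = 15 · (2/3)^{3} = 40/9 ≈ 4.44444.


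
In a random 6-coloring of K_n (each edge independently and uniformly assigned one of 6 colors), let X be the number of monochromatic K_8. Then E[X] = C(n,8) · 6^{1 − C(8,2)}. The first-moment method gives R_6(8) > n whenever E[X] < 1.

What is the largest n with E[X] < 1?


We need C(n, 8) · 6^{1 − 28} < 1, i.e. C(n, 8) < 6^{28 − 1} = 1023490369077469249536.
Check values of n near the boundary:
  n = 1589: C(1589, 8) = 990389025825605844438; 990389025825605844438 < 1023490369077469249536? YES
  n = 1590: C(1590, 8) = 995397314198933813310; 995397314198933813310 < 1023490369077469249536? YES
  n = 1591: C(1591, 8) = 1000427749141189953870; 1000427749141189953870 < 1023490369077469249536? YES
  n = 1592: C(1592, 8) = 1005480414540892933435; 1005480414540892933435 < 1023490369077469249536? YES
  n = 1593: C(1593, 8) = 1010555394551193970323; 1010555394551193970323 < 1023490369077469249536? YES
  n = 1594: C(1594, 8) = 1015652773590544255167; 1015652773590544255167 < 1023490369077469249536? YES
  n = 1595: C(1595, 8) = 1020772636343363633895; 1020772636343363633895 < 1023490369077469249536? YES
  n = 1596: C(1596, 8) = 1025915067760710553965; 1025915067760710553965 < 1023490369077469249536? NO
The largest n with C(n, 8) < 1023490369077469249536 is n = 1595 (where E[X] = 113419181815929292655/113721152119718805504 ≈ 0.9973). Hence R_6(8) > 1595, i.e. R_6(8) ≥ 1596.

Largest n = 1595; hence R_6(8) > 1595.


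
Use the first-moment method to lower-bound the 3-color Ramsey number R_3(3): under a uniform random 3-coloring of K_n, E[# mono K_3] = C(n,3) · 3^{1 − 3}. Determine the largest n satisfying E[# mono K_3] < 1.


We need C(n, 3) · 3^{1 − 3} < 1, i.e. C(n, 3) < 3^{3 − 1} = 9.
Check values of n near the boundary:
  n = 3: C(3, 3) = 1; 1 < 9? YES
  n = 4: C(4, 3) = 4; 4 < 9? YES
  n = 5: C(5, 3) = 10; 10 < 9? NO
  n = 6: C(6, 3) = 20; 20 < 9? NO
  n = 7: C(7, 3) = 35; 35 < 9? NO
The largest n with C(n, 3) < 9 is n = 4 (where E[X] = 4/9 ≈ 0.444444). Hence R_3(3) > 4, i.e. R_3(3) ≥ 5.

Largest n = 4; hence R_3(3) > 4.


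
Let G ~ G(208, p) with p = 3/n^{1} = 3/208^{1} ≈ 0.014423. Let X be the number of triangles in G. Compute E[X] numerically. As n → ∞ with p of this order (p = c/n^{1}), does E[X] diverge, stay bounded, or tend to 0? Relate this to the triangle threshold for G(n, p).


Number of potential triangles: C(208, 3) = 1478256.
Each occurs with probability p³ ≈ (0.014423)³ ≈ 3.0003627e-06.
By linearity: E[X] = C(208, 3)·p³ ≈ 1478256 · 3.0003627e-06 ≈ 4.43530.
Here α = 1, so p = 3/n is exactly at the triangle threshold p ~ 1/n. Asymptotically E[X] → c³/6 = 3³/6 = 9/2 ≈ 4.50000, a bounded constant. In this regime the triangle count is asymptotically Poisson(c³/6).

E[X] ≈ 4.43530; in regime p = Θ(1/n^{1}) E[X] stays bounded (at the triangle threshold p ~ 1/n).


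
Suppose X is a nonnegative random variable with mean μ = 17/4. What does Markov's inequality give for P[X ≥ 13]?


μ = E[X] = 17/4, a = 13.
Markov: P[X ≥ 13] ≤ μ/a = (17/4)/13 = 17/52.
Numerically: ≈ 0.32692.
(Since a = 13 > μ = 4.25000, the bound 17/52 is < 1 and informative.)

P[X ≥ 13] ≤ 17/52 ≈ 0.32692.


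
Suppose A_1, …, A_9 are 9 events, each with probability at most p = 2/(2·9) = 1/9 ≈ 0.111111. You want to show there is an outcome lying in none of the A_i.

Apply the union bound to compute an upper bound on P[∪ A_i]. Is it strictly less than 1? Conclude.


Union bound: P[∪_{i=1}^{9} A_i] ≤ Σ_i P[A_i] ≤ 9·p = 9·(1/9) = 1.
Numerically: 1 ≈ 1.000000.
Is 1 < 1? NO.
Since the bound 1 is ≥ 1, the union bound is uninformative here; it does NOT by itself certify existence.

9·p = 1 ≈ 1.000000; existence NOT certified by the union bound.


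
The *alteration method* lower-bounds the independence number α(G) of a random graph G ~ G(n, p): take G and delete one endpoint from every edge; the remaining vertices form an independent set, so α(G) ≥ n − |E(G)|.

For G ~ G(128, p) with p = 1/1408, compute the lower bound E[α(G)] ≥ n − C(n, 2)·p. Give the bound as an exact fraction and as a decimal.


E[|E(G)|] = C(128, 2)·p = 8128 · (1/1408) = 127/22.
E[α(G)] ≥ n − E[|E(G)|] = 128 − 127/22 = 2689/22.
Numerically: ≈ 122.22727.
(This is only a lower bound; the true E[α(G)] may be larger.)

E[α(G)] ≥ 2689/22 ≈ 122.22727.


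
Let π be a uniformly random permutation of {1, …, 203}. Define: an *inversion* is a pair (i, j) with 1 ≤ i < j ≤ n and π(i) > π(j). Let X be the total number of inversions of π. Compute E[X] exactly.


Write X = Σ X_I over the C(203, 2) = 20503 pairs i < j, with X_I the indicator of one inversion.
There are 20503 indicators.
For each fixed pair i < j, the values π(i) and π(j) are two distinct elements of {1, …, 203} in uniformly random order; by symmetry P[π(i) > π(j)] = 1/2.
By linearity: E[X] = 20503 · (1/2) = C(203, 2) · (1/2) = 20503/2 = 20503/2 ≈ 10251.500000.

E[X] = 20503/2 = 10251.500000.


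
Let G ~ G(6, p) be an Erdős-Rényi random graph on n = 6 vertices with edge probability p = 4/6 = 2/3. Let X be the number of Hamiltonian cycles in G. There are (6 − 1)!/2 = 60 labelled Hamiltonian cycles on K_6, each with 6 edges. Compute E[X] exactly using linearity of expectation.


K_6 has (6 − 1)!/2 = 60 labelled Hamiltonian cycles.
For each such Hamiltonian cycle H, let X_H = 1 if all 6 edges of H are present in G. Then P[X_H = 1] = p^{6} = (2/3)^{6} = 64/729.
By linearity of expectation: E[X] = Σ_H E[X_H] = 60 · p^{6} = 60 · 64/729 = 1280/243.
Numerically: E[X] ≈ 5.267.

E[X] = 60 · (2/3)^{6} = 1280/243 ≈ 5.267.


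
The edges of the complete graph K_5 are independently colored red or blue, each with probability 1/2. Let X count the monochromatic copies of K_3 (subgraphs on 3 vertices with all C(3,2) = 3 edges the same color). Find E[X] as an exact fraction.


Let X = Σ_S X_S over the C(5, 3) = 10 subsets S of size 3, where X_S = 1 if the K_3 on S is monochromatic.
For a fixed S, the K_3 on S has C(3, 2) = 3 edges. P[all 3 edges red] = (1/2)^3, and likewise for blue, so P[monochromatic] = 2·(1/2)^3 = 2^{1 − 3} = 1/4.
Summing: E[X] = C(5, 3) · 2^{1 − 3} = 10 · 1/4 = 5/2.
Numerically: E[X] ≈ 2.500000.

E[X] = C(5,3)·2^(1−C(3,2)) = 5/2 ≈ 2.500000.


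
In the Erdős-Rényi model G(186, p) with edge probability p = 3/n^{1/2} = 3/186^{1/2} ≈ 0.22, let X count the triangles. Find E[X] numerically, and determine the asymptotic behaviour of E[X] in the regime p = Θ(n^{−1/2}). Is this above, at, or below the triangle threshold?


Number of potential triangles: C(186, 3) = 1055240.
Each occurs with probability p³ ≈ (0.22)³ ≈ 1.064374e-02.
By linearity: E[X] = C(186, 3)·p³ ≈ 1055240 · 1.064374e-02 ≈ 11231.7025.
Since α = 1/2 < 1, p = c/n^{1/2} ≫ 1/n is above the triangle threshold p ~ 1/n. Asymptotically E[X] ~ (c³/6)·n^{3(1−α)} = (3³/6)·n^{1.5} → ∞; triangles are abundant w.h.p.

E[X] ≈ 11231.7025; in regime p = Θ(1/n^{1/2}) E[X] diverges (above the triangle threshold p ~ 1/n).


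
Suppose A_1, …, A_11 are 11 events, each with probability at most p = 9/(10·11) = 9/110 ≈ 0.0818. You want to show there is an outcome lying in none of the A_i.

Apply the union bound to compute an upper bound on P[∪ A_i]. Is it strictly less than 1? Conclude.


Union bound: P[∪_{i=1}^{11} A_i] ≤ Σ_i P[A_i] ≤ 11·p = 11·(9/110) = 9/10.
Numerically: 9/10 ≈ 0.9000.
Is 9/10 < 1? YES.
Since P[∪ A_i] ≤ 9/10 < 1, the complement has P[∩ A_i^c] ≥ 1 − 9/10 = 1/10 > 0, so some outcome avoids every A_i.

11·p = 9/10 ≈ 0.9000; existence CERTIFIED by the union bound.


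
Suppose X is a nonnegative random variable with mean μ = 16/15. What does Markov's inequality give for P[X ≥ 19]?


μ = E[X] = 16/15, a = 19.
Markov: P[X ≥ 19] ≤ μ/a = (16/15)/19 = 16/285.
Numerically: ≈ 0.0561.
(Since a = 19 > μ = 1.0667, the bound 16/285 is < 1 and informative.)

P[X ≥ 19] ≤ 16/285 ≈ 0.0561.


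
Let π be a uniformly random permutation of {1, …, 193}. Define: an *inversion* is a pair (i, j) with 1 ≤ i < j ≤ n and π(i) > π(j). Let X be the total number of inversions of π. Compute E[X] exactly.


Write X = Σ X_I over the C(193, 2) = 18528 pairs i < j, with X_I the indicator of one inversion.
There are 18528 indicators.
For each fixed pair i < j, the values π(i) and π(j) are two distinct elements of {1, …, 193} in uniformly random order; by symmetry P[π(i) > π(j)] = 1/2.
By linearity: E[X] = 18528 · (1/2) = C(193, 2) · (1/2) = 18528/2 = 9264 ≈ 9264.0000.

E[X] = 9264 = 9264.0000.


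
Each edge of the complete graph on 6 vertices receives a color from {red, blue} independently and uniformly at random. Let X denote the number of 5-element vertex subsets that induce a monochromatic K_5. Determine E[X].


Let X = Σ_S X_S over the C(6, 5) = 6 subsets S of size 5, where X_S = 1 if the K_5 on S is monochromatic.
For a fixed S, the K_5 on S has C(5, 2) = 10 edges. P[all 10 edges red] = (1/2)^10, and likewise for blue, so P[monochromatic] = 2·(1/2)^10 = 2^{1 − 10} = 1/512.
By linearity: E[X] = C(6, 5) · 2^{1 − 10} = 6 · 1/512 = 3/256.
Numerically: E[X] ≈ 0.012.

E[X] = C(6,5)·2^(1−C(5,2)) = 3/256 ≈ 0.012.


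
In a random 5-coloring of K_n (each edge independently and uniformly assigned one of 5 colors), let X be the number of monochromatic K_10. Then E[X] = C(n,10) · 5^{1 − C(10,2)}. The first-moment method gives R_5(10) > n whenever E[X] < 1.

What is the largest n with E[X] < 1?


We need C(n, 10) · 5^{1 − 45} < 1, i.e. C(n, 10) < 5^{45 − 1} = 5684341886080801486968994140625.
Check values of n near the boundary:
  n = 5389: C(5389, 10) = 5645340767466558997768874792926; 5645340767466558997768874792926 < 5684341886080801486968994140625? YES
  n = 5390: C(5390, 10) = 5655833965919099070255434039753; 5655833965919099070255434039753 < 5684341886080801486968994140625? YES
  n = 5391: C(5391, 10) = 5666344714787188828795213697883; 5666344714787188828795213697883 < 5684341886080801486968994140625? YES
  n = 5392: C(5392, 10) = 5676873040158402483252283957448; 5676873040158402483252283957448 < 5684341886080801486968994140625? YES
  n = 5393: C(5393, 10) = 5687418968154238267170642278008; 5687418968154238267170642278008 < 5684341886080801486968994140625? NO
  n = 5394: C(5394, 10) = 5697982524930156243149785372878; 5697982524930156243149785372878 < 5684341886080801486968994140625? NO
The largest n with C(n, 10) < 5684341886080801486968994140625 is n = 5392 (where E[X] = 5676873040158402483252283957448/5684341886080801486968994140625 ≈ 0.999). Hence R_5(10) > 5392, i.e. R_5(10) ≥ 5393.

Largest n = 5392; hence R_5(10) > 5392.


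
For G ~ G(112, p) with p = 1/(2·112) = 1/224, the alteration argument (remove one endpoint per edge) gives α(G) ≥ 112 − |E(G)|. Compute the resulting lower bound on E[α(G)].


E[|E(G)|] = C(112, 2)·p = 6216 · (1/224) = 111/4.
E[α(G)] ≥ n − E[|E(G)|] = 112 − 111/4 = 337/4.
Numerically: ≈ 84.2500.
(This is only a lower bound; the true E[α(G)] may be larger.)

E[α(G)] ≥ 337/4 ≈ 84.2500.


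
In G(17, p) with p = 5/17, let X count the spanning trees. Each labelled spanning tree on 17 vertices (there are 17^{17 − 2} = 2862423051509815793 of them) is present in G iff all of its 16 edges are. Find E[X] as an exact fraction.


K_17 has 17^{17 − 2} = 2862423051509815793 labelled spanning trees.
For each such spanning tree H, let X_H = 1 if all 16 edges of H are present in G. Then P[X_H = 1] = p^{16} = (5/17)^{16} = 152587890625/48661191875666868481.
By linearity: E[X] = Σ_H E[X_H] = 2862423051509815793 · p^{16} = 2862423051509815793 · 152587890625/48661191875666868481 = 152587890625/17.
Numerically: E[X] ≈ 8.9758e+09.

E[X] = 2862423051509815793 · (5/17)^{16} = 152587890625/17 ≈ 8.9758e+09.


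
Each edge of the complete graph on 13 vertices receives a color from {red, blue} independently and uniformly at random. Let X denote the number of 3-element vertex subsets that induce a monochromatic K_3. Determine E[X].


Let X = Σ_S X_S over the C(13, 3) = 286 subsets S of size 3, where X_S = 1 if the K_3 on S is monochromatic.
For a fixed S, the K_3 on S has C(3, 2) = 3 edges. P[all 3 edges red] = (1/2)^3, and likewise for blue, so P[monochromatic] = 2·(1/2)^3 = 2^{1 − 3} = 1/4.
Summing: E[X] = C(13, 3) · 2^{1 − 3} = 286 · 1/4 = 143/2.
Numerically: E[X] ≈ 71.50000.

E[X] = C(13,3)·2^(1−C(3,2)) = 143/2 ≈ 71.50000.


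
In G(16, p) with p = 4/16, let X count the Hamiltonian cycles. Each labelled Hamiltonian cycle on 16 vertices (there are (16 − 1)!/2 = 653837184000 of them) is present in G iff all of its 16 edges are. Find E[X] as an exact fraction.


K_16 has (16 − 1)!/2 = 653837184000 labelled Hamiltonian cycles.
For each such Hamiltonian cycle H, let X_H = 1 if all 16 edges of H are present in G. Then P[X_H = 1] = p^{16} = (1/4)^{16} = 1/4294967296.
By linearity of expectation: E[X] = Σ_H E[X_H] = 653837184000 · p^{16} = 653837184000 · 1/4294967296 = 638512875/4194304.
Numerically: E[X] ≈ 152.2.

E[X] = 653837184000 · (1/4)^{16} = 638512875/4194304 ≈ 152.2.


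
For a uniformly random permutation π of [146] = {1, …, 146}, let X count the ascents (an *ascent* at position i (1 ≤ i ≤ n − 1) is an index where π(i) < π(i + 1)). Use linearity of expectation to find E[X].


Write X = Σ X_I over i = 1, …, 145, with X_I the indicator of one ascent.
There are 145 indicators.
For each fixed i, the pair (π(i), π(i+1)) is a uniformly random ordered pair of distinct values from {1, …, 146}; by symmetry P[π(i) < π(i+1)] = 1/2.
By linearity: E[X] = 145 · (1/2) = (146 − 1) · (1/2) = 145/2 ≈ 72.50000.

E[X] = 145/2 = 72.50000.


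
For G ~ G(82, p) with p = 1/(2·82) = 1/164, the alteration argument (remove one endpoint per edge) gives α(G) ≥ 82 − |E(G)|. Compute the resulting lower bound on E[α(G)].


E[|E(G)|] = C(82, 2)·p = 3321 · (1/164) = 81/4.
E[α(G)] ≥ n − E[|E(G)|] = 82 − 81/4 = 247/4.
Numerically: ≈ 61.7500.
(This is only a lower bound; the true E[α(G)] may be larger.)

E[α(G)] ≥ 247/4 ≈ 61.7500.


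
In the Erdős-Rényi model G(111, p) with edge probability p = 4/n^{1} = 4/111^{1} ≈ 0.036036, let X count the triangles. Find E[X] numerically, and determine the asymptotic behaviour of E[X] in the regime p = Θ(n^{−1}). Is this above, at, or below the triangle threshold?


Number of potential triangles: C(111, 3) = 221815.
Each occurs with probability p³ ≈ (0.036036)³ ≈ 4.6796248e-05.
By linearity: E[X] = C(111, 3)·p³ ≈ 221815 · 4.6796248e-05 ≈ 10.38011.
Here α = 1, so p = 4/n is exactly at the triangle threshold p ~ 1/n. Asymptotically E[X] → c³/6 = 4³/6 = 32/3 ≈ 10.66667, a bounded constant. In this regime the triangle count is asymptotically Poisson(c³/6).

E[X] ≈ 10.38011; in regime p = Θ(1/n^{1}) E[X] stays bounded (at the triangle threshold p ~ 1/n).


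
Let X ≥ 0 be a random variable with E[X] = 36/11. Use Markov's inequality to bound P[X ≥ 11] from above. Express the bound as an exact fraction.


μ = E[X] = 36/11, a = 11.
Markov: P[X ≥ 11] ≤ μ/a = (36/11)/11 = 36/121.
Numerically: ≈ 0.297521.
(Since a = 11 > μ = 3.272727, the bound 36/121 is < 1 and informative.)

P[X ≥ 11] ≤ 36/121 ≈ 0.297521.


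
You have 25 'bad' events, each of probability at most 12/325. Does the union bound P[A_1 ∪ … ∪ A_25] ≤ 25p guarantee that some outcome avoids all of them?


Union bound: P[∪_{i=1}^{25} A_i] ≤ Σ_i P[A_i] ≤ 25·p = 25·(12/325) = 12/13.
Numerically: 12/13 ≈ 0.9230769.
Is 12/13 < 1? YES.
Since P[∪ A_i] ≤ 12/13 < 1, the complement has P[∩ A_i^c] ≥ 1 − 12/13 = 1/13 > 0, so some outcome avoids every A_i.

25·p = 12/13 ≈ 0.9230769; existence CERTIFIED by the union bound.


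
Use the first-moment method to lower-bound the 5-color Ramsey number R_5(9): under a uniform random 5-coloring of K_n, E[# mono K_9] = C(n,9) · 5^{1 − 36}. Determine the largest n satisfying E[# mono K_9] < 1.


We need C(n, 9) · 5^{1 − 36} < 1, i.e. C(n, 9) < 5^{36 − 1} = 2910383045673370361328125.
Check values of n near the boundary:
  n = 2168: C(2168, 9) = 2867804175977929537095120; 2867804175977929537095120 < 2910383045673370361328125? YES
  n = 2169: C(2169, 9) = 2879753360044504243499683; 2879753360044504243499683 < 2910383045673370361328125? YES
  n = 2170: C(2170, 9) = 2891746779868845075610510; 2891746779868845075610510 < 2910383045673370361328125? YES
  n = 2171: C(2171, 9) = 2903784578674959601827205; 2903784578674959601827205 < 2910383045673370361328125? YES
  n = 2172: C(2172, 9) = 2915866900084148060642020; 2915866900084148060642020 < 2910383045673370361328125? NO
  n = 2173: C(2173, 9) = 2927993888115921319674265; 2927993888115921319674265 < 2910383045673370361328125? NO
  n = 2174: C(2174, 9) = 2940165687188920530702934; 2940165687188920530702934 < 2910383045673370361328125? NO
The largest n with C(n, 9) < 2910383045673370361328125 is n = 2171 (where E[X] = 580756915734991920365441/582076609134674072265625 ≈ 0.998). Hence R_5(9) > 2171, i.e. R_5(9) ≥ 2172.

Largest n = 2171; hence R_5(9) > 2171.


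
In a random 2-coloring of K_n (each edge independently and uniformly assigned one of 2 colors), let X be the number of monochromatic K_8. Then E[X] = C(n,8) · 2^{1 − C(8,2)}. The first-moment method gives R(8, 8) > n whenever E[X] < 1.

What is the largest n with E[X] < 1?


We need C(n, 8) · 2^{1 − 28} < 1, i.e. C(n, 8) < 2^{28 − 1} = 134217728.
Check values of n near the boundary:
  n = 41: C(41, 8) = 95548245; 95548245 < 134217728? YES
  n = 42: C(42, 8) = 118030185; 118030185 < 134217728? YES
  n = 43: C(43, 8) = 145008513; 145008513 < 134217728? NO
  n = 44: C(44, 8) = 177232627; 177232627 < 134217728? NO
The largest n with C(n, 8) < 134217728 is n = 42 (where E[X] = 118030185/134217728 ≈ 0.8793934). Hence R(8, 8) > 42, i.e. R(8, 8) ≥ 43.

Largest n = 42; hence R(8, 8) > 42.


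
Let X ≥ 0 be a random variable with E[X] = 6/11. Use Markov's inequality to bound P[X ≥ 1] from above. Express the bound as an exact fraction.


μ = E[X] = 6/11, a = 1.
Markov: P[X ≥ 1] ≤ μ/a = (6/11)/1 = 6/11.
Numerically: ≈ 0.5455.
(Since a = 1 > μ = 0.5455, the bound 6/11 is < 1 and informative.)

P[X ≥ 1] ≤ 6/11 ≈ 0.5455.


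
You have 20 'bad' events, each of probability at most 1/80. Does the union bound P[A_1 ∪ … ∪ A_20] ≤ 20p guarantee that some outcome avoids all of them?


Union bound: P[∪_{i=1}^{20} A_i] ≤ Σ_i P[A_i] ≤ 20·p = 20·(1/80) = 1/4.
Numerically: 1/4 ≈ 0.250.
Is 1/4 < 1? YES.
Since P[∪ A_i] ≤ 1/4 < 1, the complement has P[∩ A_i^c] ≥ 1 − 1/4 = 3/4 > 0, so some outcome avoids every A_i.

20·p = 1/4 ≈ 0.250; existence CERTIFIED by the union bound.


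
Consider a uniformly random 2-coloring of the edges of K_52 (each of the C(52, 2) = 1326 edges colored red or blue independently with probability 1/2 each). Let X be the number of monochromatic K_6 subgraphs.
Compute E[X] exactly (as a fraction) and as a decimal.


Let X = Σ_S X_S over the C(52, 6) = 20358520 subsets S of size 6, where X_S = 1 if the K_6 on S is monochromatic.
For a fixed S, the K_6 on S has C(6, 2) = 15 edges. P[all 15 edges red] = (1/2)^15, and likewise for blue, so P[monochromatic] = 2·(1/2)^15 = 2^{1 − 15} = 1/16384.
Summing: E[X] = C(52, 6) · 2^{1 − 15} = 20358520 · 1/16384 = 2544815/2048.
Numerically: E[X] ≈ 1242.5854.

E[X] = C(52,6)·2^(1−C(6,2)) = 2544815/2048 ≈ 1242.5854.


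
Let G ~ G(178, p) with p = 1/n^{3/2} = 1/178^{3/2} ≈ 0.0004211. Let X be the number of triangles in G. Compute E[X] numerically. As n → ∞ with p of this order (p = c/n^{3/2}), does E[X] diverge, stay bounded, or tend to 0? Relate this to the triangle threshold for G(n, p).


Number of potential triangles: C(178, 3) = 924176.
Each occurs with probability p³ ≈ (0.0004211)³ ≈ 7.466378e-11.
By linearity: E[X] = C(178, 3)·p³ ≈ 924176 · 7.466378e-11 ≈ 0.0001.
Since α = 3/2 > 1, p = c/n^{3/2} = o(1/n) is below the triangle threshold p ~ 1/n. Asymptotically E[X] ~ (c³/6)·n^{3(1−α)} = (1³/6)·n^{-1.5} → 0, so by Markov's inequality G has no triangles w.h.p.

E[X] ≈ 0.0001; in regime p = Θ(1/n^{3/2}) E[X] tends to 0 (below the triangle threshold p ~ 1/n).


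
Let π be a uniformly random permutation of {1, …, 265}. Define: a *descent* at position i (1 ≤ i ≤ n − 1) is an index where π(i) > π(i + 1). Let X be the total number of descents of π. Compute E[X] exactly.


Write X = Σ X_I over i = 1, …, 264, with X_I the indicator of one descent.
There are 264 indicators.
For each fixed i, the pair (π(i), π(i+1)) is a uniformly random ordered pair of distinct values from {1, …, 265}; by symmetry P[π(i) > π(i+1)] = 1/2.
By linearity: E[X] = 264 · (1/2) = (265 − 1) · (1/2) = 132 ≈ 132.000000.

E[X] = 132 = 132.000000.


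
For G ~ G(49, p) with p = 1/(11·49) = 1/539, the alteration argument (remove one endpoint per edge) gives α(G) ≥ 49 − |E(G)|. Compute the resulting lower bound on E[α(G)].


E[|E(G)|] = C(49, 2)·p = 1176 · (1/539) = 24/11.
E[α(G)] ≥ n − E[|E(G)|] = 49 − 24/11 = 515/11.
Numerically: ≈ 46.818.
(This is only a lower bound; the true E[α(G)] may be larger.)

E[α(G)] ≥ 515/11 ≈ 46.818.


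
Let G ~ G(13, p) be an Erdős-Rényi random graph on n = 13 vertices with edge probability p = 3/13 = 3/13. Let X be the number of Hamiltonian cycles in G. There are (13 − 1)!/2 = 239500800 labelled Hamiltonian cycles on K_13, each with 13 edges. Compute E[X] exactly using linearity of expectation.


K_13 has (13 − 1)!/2 = 239500800 labelled Hamiltonian cycles.
For each such Hamiltonian cycle H, let X_H = 1 if all 13 edges of H are present in G. Then P[X_H = 1] = p^{13} = (3/13)^{13} = 1594323/302875106592253.
Summing the indicators: E[X] = Σ_H E[X_H] = 239500800 · p^{13} = 239500800 · 1594323/302875106592253 = 381841633958400/302875106592253.
Numerically: E[X] ≈ 1.2607.

E[X] = 239500800 · (3/13)^{13} = 381841633958400/302875106592253 ≈ 1.2607.
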